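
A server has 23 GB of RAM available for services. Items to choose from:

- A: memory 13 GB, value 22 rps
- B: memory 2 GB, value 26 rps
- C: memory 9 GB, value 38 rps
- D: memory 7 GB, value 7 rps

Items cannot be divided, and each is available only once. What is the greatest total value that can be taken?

This is a 0/1 knapsack; check combinations near the capacity.
- B+C+D: memory 2+9+7=18, value 26+38+7=71
- B+C: memory 2+9=11, value 26+38=64
- A+C: memory 13+9=22, value 22+38=60
- A+B+D: memory 13+2+7=22, value 22+26+7=55
Best: 71 rps.

71 rps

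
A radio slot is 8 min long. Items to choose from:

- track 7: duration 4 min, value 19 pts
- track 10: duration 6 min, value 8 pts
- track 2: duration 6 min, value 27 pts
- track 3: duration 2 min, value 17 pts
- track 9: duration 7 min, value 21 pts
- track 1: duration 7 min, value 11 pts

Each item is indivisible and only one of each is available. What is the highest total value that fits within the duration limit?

44 pts

Check high-value combinations within 8 min:
- track 2+track 3: duration 6+2=8, value 27+17=44
- track 7+track 3: duration 4+2=6, value 19+17=36
- track 2: duration 6, value 27
- track 10+track 3: duration 6+2=8, value 8+17=25
Best: 44 pts.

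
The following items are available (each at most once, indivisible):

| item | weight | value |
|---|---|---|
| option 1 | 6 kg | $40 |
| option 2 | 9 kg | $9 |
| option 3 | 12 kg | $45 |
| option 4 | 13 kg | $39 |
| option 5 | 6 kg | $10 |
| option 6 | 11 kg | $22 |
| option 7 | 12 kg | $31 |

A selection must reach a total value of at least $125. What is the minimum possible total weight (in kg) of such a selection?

36

Subsets with value ≥ 125, sorted by total weight:
- option 1+option 3+option 5+option 7: weight 36, value 126
- option 1+option 3+option 4+option 5: weight 37, value 134
- option 1+option 2+option 3+option 7: weight 39, value 125
- option 1+option 2+option 3+option 4: weight 40, value 133
Minimum weight: 36 kg.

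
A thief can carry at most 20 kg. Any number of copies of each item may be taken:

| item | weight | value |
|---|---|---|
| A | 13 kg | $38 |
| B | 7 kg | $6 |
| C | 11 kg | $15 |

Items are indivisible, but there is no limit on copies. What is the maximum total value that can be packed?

$44

Best value-per-unit is A at 38/13; filling with it alone gives 1×38 = 38.
Optimal mix: 1×A + 1×B → weight 20, value 44.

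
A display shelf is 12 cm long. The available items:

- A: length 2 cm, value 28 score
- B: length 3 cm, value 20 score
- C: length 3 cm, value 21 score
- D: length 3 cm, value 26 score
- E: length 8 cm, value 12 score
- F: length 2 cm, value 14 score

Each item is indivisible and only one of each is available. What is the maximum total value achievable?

Check high-value combinations within 12 cm:
- A+B+C+D: length 2+3+3+3=11, value 28+20+21+26=95
- A+C+D+F: length 2+3+3+2=10, value 28+21+26+14=89
- A+B+D+F: length 2+3+3+2=10, value 28+20+26+14=88
- A+B+C+F: length 2+3+3+2=10, value 28+20+21+14=83
Best: 95 score.

95 score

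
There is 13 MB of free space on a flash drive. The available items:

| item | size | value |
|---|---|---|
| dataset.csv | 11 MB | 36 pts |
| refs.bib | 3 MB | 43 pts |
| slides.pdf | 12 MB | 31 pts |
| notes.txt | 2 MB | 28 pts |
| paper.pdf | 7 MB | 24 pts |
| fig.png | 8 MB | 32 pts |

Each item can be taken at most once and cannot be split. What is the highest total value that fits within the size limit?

103 pts

Check high-value combinations within 13 MB:
- refs.bib+notes.txt+fig.png: size 3+2+8=13, value 43+28+32=103
- refs.bib+notes.txt+paper.pdf: size 3+2+7=12, value 43+28+24=95
- refs.bib+fig.png: size 3+8=11, value 43+32=75
Best: 103 pts.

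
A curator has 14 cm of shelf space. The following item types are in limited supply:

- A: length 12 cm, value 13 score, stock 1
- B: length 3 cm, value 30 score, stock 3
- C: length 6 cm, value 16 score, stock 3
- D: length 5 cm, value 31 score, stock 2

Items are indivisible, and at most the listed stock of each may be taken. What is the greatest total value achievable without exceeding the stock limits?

Best selections within length 14 and stock limits:
- 3×B + 1×D: length 14, value 121
- 1×B + 2×D: length 13, value 92
Best: 121 score.

121 score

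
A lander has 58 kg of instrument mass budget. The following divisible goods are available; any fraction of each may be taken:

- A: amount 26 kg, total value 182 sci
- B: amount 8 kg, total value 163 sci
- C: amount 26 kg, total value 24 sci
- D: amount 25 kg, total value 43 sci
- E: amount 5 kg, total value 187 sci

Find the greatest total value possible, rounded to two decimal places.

Take in order of value per unit:
- E (187/5 per unit): all 5 → value 187, running total 187.00
- B (163/8 per unit): all 8 → value 163, running total 350.00
- A (182/26 per unit): all 26 → value 182, running total 532.00
- D (43/25 per unit): 19 of 25 → value 19×43/25 = 32.6800, running total 564.68
Total 564.68.

564.68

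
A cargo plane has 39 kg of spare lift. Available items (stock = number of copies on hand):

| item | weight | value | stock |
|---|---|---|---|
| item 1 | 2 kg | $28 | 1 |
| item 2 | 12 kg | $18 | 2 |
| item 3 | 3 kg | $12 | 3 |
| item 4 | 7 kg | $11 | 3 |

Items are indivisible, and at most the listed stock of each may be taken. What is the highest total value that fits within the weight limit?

$104

Top feasible selections:
- 1×item 1 + 1×item 2 + 3×item 3 + 2×item 4: weight 37, value 104
- 1×item 1 + 2×item 2 + 3×item 3: weight 35, value 100
- 1×item 1 + 2×item 2 + 2×item 3 + 1×item 4: weight 39, value 99
Best: $104.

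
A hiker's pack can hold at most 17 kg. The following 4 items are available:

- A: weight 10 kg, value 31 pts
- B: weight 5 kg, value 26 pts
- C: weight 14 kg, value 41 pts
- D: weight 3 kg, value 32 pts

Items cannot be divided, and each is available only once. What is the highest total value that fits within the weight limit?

Check high-value combinations within 17 kg:
- C+D: weight 14+3=17, value 41+32=73
- A+D: weight 10+3=13, value 31+32=63
- B+D: weight 5+3=8, value 26+32=58
Best: 73 pts.

73 pts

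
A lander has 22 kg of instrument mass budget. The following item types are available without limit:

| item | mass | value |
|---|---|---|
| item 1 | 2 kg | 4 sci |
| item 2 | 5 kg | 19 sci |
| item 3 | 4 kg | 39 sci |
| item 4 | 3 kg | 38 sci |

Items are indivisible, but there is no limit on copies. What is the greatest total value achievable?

267 sci

Best value-per-unit is item 4 at 38/3; filling with it alone gives 7×38 = 266.
Optimal mix: 1×item 3 + 6×item 4 → mass 22, value 267.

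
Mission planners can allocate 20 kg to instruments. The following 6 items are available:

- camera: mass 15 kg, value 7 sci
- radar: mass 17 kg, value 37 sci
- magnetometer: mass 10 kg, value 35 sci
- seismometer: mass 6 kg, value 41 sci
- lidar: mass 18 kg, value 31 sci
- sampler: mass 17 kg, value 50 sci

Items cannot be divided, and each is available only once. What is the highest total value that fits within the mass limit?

Check high-value combinations within 20 kg:
- magnetometer+seismometer: mass 10+6=16, value 35+41=76
- sampler: mass 17, value 50
- seismometer: mass 6, value 41
- radar: mass 17, value 37
- magnetometer: mass 10, value 35
Best: 76 sci.

76 sci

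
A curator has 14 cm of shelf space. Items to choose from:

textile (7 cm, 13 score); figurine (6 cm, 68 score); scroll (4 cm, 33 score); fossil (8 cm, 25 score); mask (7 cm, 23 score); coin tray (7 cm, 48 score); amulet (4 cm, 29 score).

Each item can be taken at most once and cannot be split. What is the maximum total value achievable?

130 score

This is a 0/1 knapsack; check combinations near the capacity.
- figurine+scroll+amulet: length 6+4+4=14, value 68+33+29=130
- figurine+coin tray: length 6+7=13, value 68+48=116
- figurine+scroll: length 6+4=10, value 68+33=101
- figurine+amulet: length 6+4=10, value 68+29=97
Best: 130 score.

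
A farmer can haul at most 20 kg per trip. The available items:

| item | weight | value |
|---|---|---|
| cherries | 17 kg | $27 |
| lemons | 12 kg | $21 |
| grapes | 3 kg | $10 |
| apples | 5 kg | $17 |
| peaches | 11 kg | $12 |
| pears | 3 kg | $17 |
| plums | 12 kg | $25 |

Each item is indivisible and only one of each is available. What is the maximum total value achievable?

Check high-value combinations within 20 kg:
- apples+pears+plums: weight 5+3+12=20, value 17+17+25=59
- lemons+apples+pears: weight 12+5+3=20, value 21+17+17=55
- grapes+pears+plums: weight 3+3+12=18, value 10+17+25=52
- grapes+apples+plums: weight 3+5+12=20, value 10+17+25=52
- lemons+grapes+pears: weight 12+3+3=18, value 21+10+17=48
Best: $59.

$59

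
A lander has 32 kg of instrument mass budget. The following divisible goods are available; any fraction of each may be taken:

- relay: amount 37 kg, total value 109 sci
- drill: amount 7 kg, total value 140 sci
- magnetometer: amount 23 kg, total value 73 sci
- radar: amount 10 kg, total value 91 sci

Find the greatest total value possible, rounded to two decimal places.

Take in order of value per unit:
- drill (140/7 per unit): all 7 → value 140, running total 140.00
- radar (91/10 per unit): all 10 → value 91, running total 231.00
- magnetometer (73/23 per unit): 15 of 23 → value 15×73/23 = 47.6087, running total 278.61
Total 278.61.

278.61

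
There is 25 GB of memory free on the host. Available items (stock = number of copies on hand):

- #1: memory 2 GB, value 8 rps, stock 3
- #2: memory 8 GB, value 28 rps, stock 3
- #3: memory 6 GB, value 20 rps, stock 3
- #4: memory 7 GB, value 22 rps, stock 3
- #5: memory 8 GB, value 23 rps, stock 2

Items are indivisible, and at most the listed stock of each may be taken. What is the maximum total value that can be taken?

Best selections within memory 25 and stock limits:
- 1×#1 + 2×#2 + 1×#4: memory 25, value 86
- 2×#1 + 1×#2 + 1×#3 + 1×#4: memory 25, value 86
- 3×#1 + 2×#3 + 1×#4: memory 25, value 86
Best: 86 rps.

86 rps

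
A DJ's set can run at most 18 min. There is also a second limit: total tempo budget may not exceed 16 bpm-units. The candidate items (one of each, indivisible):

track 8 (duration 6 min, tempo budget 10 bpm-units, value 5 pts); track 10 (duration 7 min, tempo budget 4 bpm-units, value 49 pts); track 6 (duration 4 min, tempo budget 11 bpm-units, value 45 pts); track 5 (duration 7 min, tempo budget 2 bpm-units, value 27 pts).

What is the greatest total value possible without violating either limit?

94 pts

Feasible sets respecting both limits:
- track 10+track 6: duration 11, tempo budget 15, value 94
- track 10+track 5: duration 14, tempo budget 6, value 76
- track 6+track 5: duration 11, tempo budget 13, value 72
Best: 94 pts.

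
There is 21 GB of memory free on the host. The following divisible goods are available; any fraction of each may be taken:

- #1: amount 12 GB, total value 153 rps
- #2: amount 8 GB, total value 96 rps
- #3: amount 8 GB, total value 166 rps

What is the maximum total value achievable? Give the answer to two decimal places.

Take in order of value per unit:
- #3 (166/8 per unit): all 8 → value 166, running total 166.00
- #1 (153/12 per unit): all 12 → value 153, running total 319.00
- #2 (96/8 per unit): 1 of 8 → value 1×96/8 = 12.0000, running total 331.00
Total 331.00.

331.00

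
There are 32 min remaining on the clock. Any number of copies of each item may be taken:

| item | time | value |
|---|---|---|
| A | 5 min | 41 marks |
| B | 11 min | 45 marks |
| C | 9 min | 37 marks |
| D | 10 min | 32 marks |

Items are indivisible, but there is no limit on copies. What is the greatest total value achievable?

246 marks

Best value-per-unit is A at 41/5, and filling with it alone uses time 6×5=30. No mix of the others beats 6×41 = 246.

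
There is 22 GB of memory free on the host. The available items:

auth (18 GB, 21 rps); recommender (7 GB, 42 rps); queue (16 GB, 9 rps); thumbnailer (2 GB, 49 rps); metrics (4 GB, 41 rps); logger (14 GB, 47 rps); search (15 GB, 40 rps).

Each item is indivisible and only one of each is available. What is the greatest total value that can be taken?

137 rps

Check high-value combinations within 22 GB:
- thumbnailer+metrics+logger: memory 2+4+14=20, value 49+41+47=137
- recommender+thumbnailer+metrics: memory 7+2+4=13, value 42+49+41=132
- thumbnailer+metrics+search: memory 2+4+15=21, value 49+41+40=130
- queue+thumbnailer+metrics: memory 16+2+4=22, value 9+49+41=99
- thumbnailer+logger: memory 2+14=16, value 49+47=96
Best: 137 rps.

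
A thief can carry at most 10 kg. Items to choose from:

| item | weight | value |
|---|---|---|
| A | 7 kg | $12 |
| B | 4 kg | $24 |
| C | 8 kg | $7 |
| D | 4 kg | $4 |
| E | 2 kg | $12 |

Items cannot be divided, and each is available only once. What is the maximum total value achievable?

$40

Check high-value combinations within 10 kg:
- B+D+E: weight 4+4+2=10, value 24+4+12=40
- B+E: weight 4+2=6, value 24+12=36
- B+D: weight 4+4=8, value 24+4=28
- B: weight 4, value 24
Best: $40.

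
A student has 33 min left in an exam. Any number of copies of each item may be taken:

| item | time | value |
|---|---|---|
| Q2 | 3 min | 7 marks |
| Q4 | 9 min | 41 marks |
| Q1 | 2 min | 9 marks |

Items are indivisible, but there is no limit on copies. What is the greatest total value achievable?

Best value-per-unit is Q4 at 41/9; filling with it alone gives 3×41 = 123.
Optimal mix: 3×Q4 + 3×Q1 → time 33, value 150.

150 marks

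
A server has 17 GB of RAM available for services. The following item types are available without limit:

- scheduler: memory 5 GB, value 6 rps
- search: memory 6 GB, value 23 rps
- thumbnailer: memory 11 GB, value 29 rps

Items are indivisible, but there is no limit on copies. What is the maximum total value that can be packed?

Best value-per-unit is search at 23/6; filling with it alone gives 2×23 = 46.
Optimal mix: 1×scheduler + 2×search → memory 17, value 52.

52 rps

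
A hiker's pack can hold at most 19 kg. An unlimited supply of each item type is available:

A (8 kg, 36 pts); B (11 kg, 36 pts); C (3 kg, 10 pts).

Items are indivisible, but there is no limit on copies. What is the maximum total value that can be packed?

82 pts

Best value-per-unit is A at 36/8; filling with it alone gives 2×36 = 72.
Optimal mix: 2×A + 1×C → weight 19, value 82.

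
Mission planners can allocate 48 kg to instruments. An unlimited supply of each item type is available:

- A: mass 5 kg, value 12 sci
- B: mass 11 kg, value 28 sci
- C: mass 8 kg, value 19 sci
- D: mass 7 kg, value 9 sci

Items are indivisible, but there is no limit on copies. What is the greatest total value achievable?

Best value-per-unit is B at 28/11; filling with it alone gives 4×28 = 112.
Optimal mix: 3×A + 3×B → mass 48, value 120.

120 sci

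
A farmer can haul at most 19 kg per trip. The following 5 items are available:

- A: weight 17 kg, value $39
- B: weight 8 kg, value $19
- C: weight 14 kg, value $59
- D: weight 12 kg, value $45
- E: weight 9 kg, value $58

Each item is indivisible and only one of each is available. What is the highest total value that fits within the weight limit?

Check high-value combinations within 19 kg:
- B+E: weight 8+9=17, value 19+58=77
- C: weight 14, value 59
- E: weight 9, value 58
Best: $77.

$77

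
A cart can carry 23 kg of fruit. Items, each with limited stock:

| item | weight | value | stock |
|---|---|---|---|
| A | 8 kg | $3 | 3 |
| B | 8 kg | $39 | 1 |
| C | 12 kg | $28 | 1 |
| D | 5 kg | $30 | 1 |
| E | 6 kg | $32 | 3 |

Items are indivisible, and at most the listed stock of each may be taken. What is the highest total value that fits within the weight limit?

Top feasible selections:
- 1×D + 3×E: weight 23, value 126
- 1×B + 2×E: weight 20, value 103
- 1×B + 1×D + 1×E: weight 19, value 101
Best: $126.

$126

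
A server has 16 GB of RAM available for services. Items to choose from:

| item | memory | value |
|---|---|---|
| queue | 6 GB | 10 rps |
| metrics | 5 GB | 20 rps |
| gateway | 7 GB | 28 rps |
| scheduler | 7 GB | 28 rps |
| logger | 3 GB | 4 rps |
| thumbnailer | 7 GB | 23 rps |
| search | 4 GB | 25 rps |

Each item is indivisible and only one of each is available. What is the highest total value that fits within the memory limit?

Check high-value combinations within 16 GB:
- metrics+gateway+search: memory 5+7+4=16, value 20+28+25=73
- metrics+scheduler+search: memory 5+7+4=16, value 20+28+25=73
- metrics+thumbnailer+search: memory 5+7+4=16, value 20+23+25=68
- gateway+logger+search: memory 7+3+4=14, value 28+4+25=57
- scheduler+logger+search: memory 7+3+4=14, value 28+4+25=57
Best: 73 rps.

73 rps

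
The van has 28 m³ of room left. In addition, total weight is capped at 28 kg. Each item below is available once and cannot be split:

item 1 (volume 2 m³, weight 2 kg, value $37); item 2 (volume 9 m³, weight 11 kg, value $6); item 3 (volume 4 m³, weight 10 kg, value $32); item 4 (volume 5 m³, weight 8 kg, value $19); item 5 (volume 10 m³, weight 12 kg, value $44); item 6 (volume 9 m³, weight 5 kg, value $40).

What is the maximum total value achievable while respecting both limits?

$140

Feasible sets respecting both limits:
- item 1+item 4+item 5+item 6: volume 26, weight 27, value 140
- item 1+item 3+item 4+item 6: volume 20, weight 25, value 128
- item 1+item 5+item 6: volume 21, weight 19, value 121
Best: $140.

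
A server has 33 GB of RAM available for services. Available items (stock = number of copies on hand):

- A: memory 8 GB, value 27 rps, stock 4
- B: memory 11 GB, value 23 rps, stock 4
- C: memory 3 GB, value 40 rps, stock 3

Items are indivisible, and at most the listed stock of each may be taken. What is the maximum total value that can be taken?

201 rps

Top feasible selections:
- 3×A + 3×C: memory 33, value 201
- 2×A + 3×C: memory 25, value 174
- 1×A + 1×B + 3×C: memory 28, value 170
Best: 201 rps.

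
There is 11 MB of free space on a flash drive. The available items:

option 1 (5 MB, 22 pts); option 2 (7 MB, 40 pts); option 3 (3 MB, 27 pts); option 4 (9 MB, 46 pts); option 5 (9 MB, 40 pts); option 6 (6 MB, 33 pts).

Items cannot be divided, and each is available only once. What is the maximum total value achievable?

67 pts

This is a 0/1 knapsack; check combinations near the capacity.
- option 2+option 3: size 7+3=10, value 40+27=67
- option 3+option 6: size 3+6=9, value 27+33=60
- option 1+option 6: size 5+6=11, value 22+33=55
- option 1+option 3: size 5+3=8, value 22+27=49
Best: 67 pts.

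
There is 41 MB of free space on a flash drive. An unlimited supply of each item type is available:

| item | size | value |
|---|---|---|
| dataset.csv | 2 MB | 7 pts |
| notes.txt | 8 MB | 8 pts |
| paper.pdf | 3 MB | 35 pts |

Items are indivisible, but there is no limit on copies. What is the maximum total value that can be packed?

462 pts

Best value-per-unit is paper.pdf at 35/3; filling with it alone gives 13×35 = 455.
Optimal mix: 1×dataset.csv + 13×paper.pdf → size 41, value 462.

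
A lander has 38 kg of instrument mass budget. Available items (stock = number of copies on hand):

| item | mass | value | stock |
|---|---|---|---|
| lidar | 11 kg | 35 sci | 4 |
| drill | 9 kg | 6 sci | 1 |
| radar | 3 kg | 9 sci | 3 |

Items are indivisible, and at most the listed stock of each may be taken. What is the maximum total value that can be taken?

Top feasible selections:
- 3×lidar + 1×radar: mass 36, value 114
- 3×lidar: mass 33, value 105
- 2×lidar + 3×radar: mass 31, value 97
- 2×lidar + 1×drill + 2×radar: mass 37, value 94
Best: 114 sci.

114 sci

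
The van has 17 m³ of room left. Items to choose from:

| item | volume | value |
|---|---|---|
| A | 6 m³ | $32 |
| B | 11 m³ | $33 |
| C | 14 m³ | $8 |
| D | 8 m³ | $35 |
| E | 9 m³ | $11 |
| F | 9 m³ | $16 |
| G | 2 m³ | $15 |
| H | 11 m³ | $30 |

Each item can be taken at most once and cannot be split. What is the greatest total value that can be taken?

$82

This is a 0/1 knapsack; check combinations near the capacity.
- A+D+G: volume 6+8+2=16, value 32+35+15=82
- A+D: volume 6+8=14, value 32+35=67
- A+B: volume 6+11=17, value 32+33=65
- A+F+G: volume 6+9+2=17, value 32+16+15=63
- A+H: volume 6+11=17, value 32+30=62
Best: $82.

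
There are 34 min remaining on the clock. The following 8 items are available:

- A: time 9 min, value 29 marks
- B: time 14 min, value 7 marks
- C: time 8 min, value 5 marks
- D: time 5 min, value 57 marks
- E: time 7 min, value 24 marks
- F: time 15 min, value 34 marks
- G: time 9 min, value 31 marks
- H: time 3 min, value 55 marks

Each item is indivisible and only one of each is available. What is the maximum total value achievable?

Check high-value combinations within 34 min:
- A+D+E+G+H: time 9+5+7+9+3=33, value 29+57+24+31+55=196
- D+F+G+H: time 5+15+9+3=32, value 57+34+31+55=177
- A+C+D+G+H: time 9+8+5+9+3=34, value 29+5+57+31+55=177
Best: 196 marks.

196 marks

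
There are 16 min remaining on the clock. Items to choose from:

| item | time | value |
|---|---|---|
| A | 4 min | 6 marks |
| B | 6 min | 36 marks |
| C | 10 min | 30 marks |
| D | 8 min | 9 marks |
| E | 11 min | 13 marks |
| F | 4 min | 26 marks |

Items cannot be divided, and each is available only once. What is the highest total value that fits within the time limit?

68 marks

Check high-value combinations within 16 min:
- A+B+F: time 4+6+4=14, value 6+36+26=68
- B+C: time 6+10=16, value 36+30=66
- B+F: time 6+4=10, value 36+26=62
- C+F: time 10+4=14, value 30+26=56
- B+D: time 6+8=14, value 36+9=45
Best: 68 marks.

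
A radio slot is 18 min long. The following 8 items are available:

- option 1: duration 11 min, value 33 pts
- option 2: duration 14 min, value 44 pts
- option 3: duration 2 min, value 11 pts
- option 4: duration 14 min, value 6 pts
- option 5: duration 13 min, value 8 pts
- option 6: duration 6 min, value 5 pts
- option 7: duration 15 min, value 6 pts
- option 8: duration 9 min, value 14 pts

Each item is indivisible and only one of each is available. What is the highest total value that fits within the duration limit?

Check high-value combinations within 18 min:
- option 2+option 3: duration 14+2=16, value 44+11=55
- option 1+option 3: duration 11+2=13, value 33+11=44
- option 2: duration 14, value 44
- option 1+option 6: duration 11+6=17, value 33+5=38
- option 1: duration 11, value 33
Best: 55 pts.

55 pts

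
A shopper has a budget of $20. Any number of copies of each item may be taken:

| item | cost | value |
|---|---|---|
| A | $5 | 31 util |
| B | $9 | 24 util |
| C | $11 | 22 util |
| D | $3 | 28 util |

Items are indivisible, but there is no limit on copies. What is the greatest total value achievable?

171 util

Best value-per-unit is D at 28/3; filling with it alone gives 6×28 = 168.
Optimal mix: 1×A + 5×D → cost 20, value 171.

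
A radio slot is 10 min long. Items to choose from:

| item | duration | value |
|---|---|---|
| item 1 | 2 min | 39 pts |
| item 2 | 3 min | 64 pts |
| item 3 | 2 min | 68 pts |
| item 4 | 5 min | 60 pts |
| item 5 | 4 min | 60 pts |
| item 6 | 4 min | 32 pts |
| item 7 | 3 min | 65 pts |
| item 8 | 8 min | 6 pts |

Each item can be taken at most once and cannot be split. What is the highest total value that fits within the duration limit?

Check high-value combinations within 10 min:
- item 1+item 2+item 3+item 7: duration 2+3+2+3=10, value 39+64+68+65=236
- item 2+item 3+item 7: duration 3+2+3=8, value 64+68+65=197
- item 3+item 5+item 7: duration 2+4+3=9, value 68+60+65=193
- item 3+item 4+item 7: duration 2+5+3=10, value 68+60+65=193
Best: 236 pts.

236 pts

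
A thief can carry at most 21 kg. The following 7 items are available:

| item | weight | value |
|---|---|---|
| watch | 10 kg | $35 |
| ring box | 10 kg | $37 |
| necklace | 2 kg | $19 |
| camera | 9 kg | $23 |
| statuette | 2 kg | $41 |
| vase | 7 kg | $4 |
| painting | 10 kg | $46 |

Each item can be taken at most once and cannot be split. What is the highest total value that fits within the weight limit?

Check high-value combinations within 21 kg:
- camera+statuette+painting: weight 9+2+10=21, value 23+41+46=110
- necklace+statuette+vase+painting: weight 2+2+7+10=21, value 19+41+4+46=110
- necklace+statuette+painting: weight 2+2+10=14, value 19+41+46=106
- ring box+camera+statuette: weight 10+9+2=21, value 37+23+41=101
- ring box+necklace+statuette+vase: weight 10+2+2+7=21, value 37+19+41+4=101
Best: $110.

$110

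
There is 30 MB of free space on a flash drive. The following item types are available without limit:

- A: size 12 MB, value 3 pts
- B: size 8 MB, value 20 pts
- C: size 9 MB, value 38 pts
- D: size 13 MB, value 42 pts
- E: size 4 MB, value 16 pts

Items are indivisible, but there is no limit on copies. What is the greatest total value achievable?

124 pts

Best value-per-unit is C at 38/9; filling with it alone gives 3×38 = 114.
Optimal mix: 2×C + 3×E → size 30, value 124.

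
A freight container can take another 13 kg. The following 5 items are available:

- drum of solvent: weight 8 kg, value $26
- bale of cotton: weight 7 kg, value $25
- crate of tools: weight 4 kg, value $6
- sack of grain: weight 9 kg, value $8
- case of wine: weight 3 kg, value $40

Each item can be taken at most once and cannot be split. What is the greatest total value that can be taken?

This is a 0/1 knapsack; check combinations near the capacity.
- drum of solvent+case of wine: weight 8+3=11, value 26+40=66
- bale of cotton+case of wine: weight 7+3=10, value 25+40=65
- sack of grain+case of wine: weight 9+3=12, value 8+40=48
- crate of tools+case of wine: weight 4+3=7, value 6+40=46
- case of wine: weight 3, value 40
Best: $66.

$66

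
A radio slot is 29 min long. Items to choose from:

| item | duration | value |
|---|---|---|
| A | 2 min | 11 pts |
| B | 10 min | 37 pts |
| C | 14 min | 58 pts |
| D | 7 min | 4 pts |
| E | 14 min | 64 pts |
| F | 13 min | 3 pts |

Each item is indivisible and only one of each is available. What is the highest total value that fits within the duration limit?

Check high-value combinations within 29 min:
- C+E: duration 14+14=28, value 58+64=122
- A+B+E: duration 2+10+14=26, value 11+37+64=112
- A+B+C: duration 2+10+14=26, value 11+37+58=106
- B+E: duration 10+14=24, value 37+64=101
- B+C: duration 10+14=24, value 37+58=95
Best: 122 pts.

122 pts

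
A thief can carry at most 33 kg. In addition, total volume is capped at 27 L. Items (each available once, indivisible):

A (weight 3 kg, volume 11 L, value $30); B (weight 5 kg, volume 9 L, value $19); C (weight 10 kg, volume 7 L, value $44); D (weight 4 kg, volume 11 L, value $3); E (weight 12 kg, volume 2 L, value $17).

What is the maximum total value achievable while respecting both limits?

Feasible sets respecting both limits:
- A+B+C: weight 18, volume 27, value 93
- A+C+E: weight 25, volume 20, value 91
- B+C+E: weight 27, volume 18, value 80
Best: $93.

$93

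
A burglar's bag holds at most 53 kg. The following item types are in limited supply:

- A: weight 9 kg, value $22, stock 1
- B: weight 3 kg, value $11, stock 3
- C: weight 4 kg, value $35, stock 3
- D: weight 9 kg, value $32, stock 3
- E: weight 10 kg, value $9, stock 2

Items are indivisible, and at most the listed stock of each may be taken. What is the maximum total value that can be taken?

$234

Top feasible selections:
- 3×B + 3×C + 3×D: weight 48, value 234
- 1×A + 1×B + 3×C + 3×D: weight 51, value 234
- 1×A + 3×B + 3×C + 2×D: weight 48, value 224
Best: $234.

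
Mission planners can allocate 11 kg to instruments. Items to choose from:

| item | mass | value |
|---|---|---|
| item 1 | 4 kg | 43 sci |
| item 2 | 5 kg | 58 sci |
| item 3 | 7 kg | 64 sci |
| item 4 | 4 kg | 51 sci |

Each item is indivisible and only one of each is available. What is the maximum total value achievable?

Check high-value combinations within 11 kg:
- item 3+item 4: mass 7+4=11, value 64+51=115
- item 2+item 4: mass 5+4=9, value 58+51=109
- item 1+item 3: mass 4+7=11, value 43+64=107
- item 1+item 2: mass 4+5=9, value 43+58=101
- item 1+item 4: mass 4+4=8, value 43+51=94
Best: 115 sci.

115 sci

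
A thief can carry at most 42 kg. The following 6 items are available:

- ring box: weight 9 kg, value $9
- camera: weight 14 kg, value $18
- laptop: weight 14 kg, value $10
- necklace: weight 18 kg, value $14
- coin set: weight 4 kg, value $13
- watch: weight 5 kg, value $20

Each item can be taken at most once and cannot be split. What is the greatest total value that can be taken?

Check high-value combinations within 42 kg:
- camera+necklace+coin set+watch: weight 14+18+4+5=41, value 18+14+13+20=65
- camera+laptop+coin set+watch: weight 14+14+4+5=37, value 18+10+13+20=61
- ring box+camera+coin set+watch: weight 9+14+4+5=32, value 9+18+13+20=60
- laptop+necklace+coin set+watch: weight 14+18+4+5=41, value 10+14+13+20=57
Best: $65.

$65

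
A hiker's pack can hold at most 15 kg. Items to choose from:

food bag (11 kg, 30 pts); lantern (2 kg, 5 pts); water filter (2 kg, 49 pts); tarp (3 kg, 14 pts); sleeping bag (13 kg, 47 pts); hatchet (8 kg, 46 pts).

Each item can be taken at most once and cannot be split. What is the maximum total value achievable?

114 pts

This is a 0/1 knapsack; check combinations near the capacity.
- lantern+water filter+tarp+hatchet: weight 2+2+3+8=15, value 5+49+14+46=114
- water filter+tarp+hatchet: weight 2+3+8=13, value 49+14+46=109
- lantern+water filter+hatchet: weight 2+2+8=12, value 5+49+46=100
Best: 114 pts.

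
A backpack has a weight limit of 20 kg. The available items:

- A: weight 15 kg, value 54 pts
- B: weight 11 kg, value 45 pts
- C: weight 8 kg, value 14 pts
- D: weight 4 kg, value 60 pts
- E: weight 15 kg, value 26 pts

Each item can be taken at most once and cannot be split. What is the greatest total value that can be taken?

Check high-value combinations within 20 kg:
- A+D: weight 15+4=19, value 54+60=114
- B+D: weight 11+4=15, value 45+60=105
- D+E: weight 4+15=19, value 60+26=86
- C+D: weight 8+4=12, value 14+60=74
- D: weight 4, value 60
Best: 114 pts.

114 pts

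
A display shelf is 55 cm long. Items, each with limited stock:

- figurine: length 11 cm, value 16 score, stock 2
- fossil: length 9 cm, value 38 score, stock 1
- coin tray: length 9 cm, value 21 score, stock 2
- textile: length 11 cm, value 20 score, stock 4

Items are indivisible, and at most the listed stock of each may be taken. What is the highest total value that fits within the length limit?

120 score

Best selections within length 55 and stock limits:
- 1×fossil + 2×coin tray + 2×textile: length 49, value 120
- 1×fossil + 1×coin tray + 3×textile: length 51, value 119
- 1×fossil + 4×textile: length 53, value 118
- 1×figurine + 1×fossil + 2×coin tray + 1×textile: length 49, value 116
Best: 120 score.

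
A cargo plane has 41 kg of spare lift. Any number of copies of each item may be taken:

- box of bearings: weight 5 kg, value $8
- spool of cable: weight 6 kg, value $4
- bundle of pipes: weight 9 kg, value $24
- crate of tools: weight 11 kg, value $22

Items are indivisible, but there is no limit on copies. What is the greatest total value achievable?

$104

Best value-per-unit is bundle of pipes at 24/9; filling with it alone gives 4×24 = 96.
Optimal mix: 1×box of bearings + 4×bundle of pipes → weight 41, value 104.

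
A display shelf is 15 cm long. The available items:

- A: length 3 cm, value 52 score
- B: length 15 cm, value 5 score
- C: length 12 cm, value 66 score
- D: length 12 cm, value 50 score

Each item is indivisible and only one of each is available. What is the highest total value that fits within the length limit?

118 score

Check high-value combinations within 15 cm:
- A+C: length 3+12=15, value 52+66=118
- A+D: length 3+12=15, value 52+50=102
- C: length 12, value 66
- A: length 3, value 52
- D: length 12, value 50
Best: 118 score.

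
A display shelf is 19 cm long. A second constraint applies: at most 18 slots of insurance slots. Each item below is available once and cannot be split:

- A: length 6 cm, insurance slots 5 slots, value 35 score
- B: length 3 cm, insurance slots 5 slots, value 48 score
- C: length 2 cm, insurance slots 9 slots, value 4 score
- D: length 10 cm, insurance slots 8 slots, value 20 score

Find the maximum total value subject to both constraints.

Feasible sets respecting both limits:
- A+B+D: length 19, insurance slots 18, value 103
- A+B: length 9, insurance slots 10, value 83
- B+D: length 13, insurance slots 13, value 68
Best: 103 score.

103 score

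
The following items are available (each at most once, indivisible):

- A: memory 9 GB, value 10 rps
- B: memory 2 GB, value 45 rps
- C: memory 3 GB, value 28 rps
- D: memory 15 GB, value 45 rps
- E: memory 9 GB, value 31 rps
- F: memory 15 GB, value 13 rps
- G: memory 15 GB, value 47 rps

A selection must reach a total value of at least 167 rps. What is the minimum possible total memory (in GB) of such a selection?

41

Subsets with value ≥ 167, sorted by total memory:
- B+D+E+G: memory 41, value 168
- B+C+D+E+G: memory 44, value 196
- A+B+C+D+G: memory 44, value 175
- A+B+D+E+G: memory 50, value 178
Minimum memory: 41 GB.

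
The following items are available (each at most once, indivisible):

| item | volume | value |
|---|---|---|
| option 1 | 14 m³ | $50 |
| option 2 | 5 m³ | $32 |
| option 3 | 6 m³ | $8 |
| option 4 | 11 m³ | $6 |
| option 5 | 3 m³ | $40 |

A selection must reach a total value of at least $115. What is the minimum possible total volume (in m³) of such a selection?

Subsets with value ≥ 115, sorted by total volume:
- option 1+option 2+option 5: volume 22, value 122
- option 1+option 2+option 3+option 5: volume 28, value 130
Minimum volume: 22 m³.

22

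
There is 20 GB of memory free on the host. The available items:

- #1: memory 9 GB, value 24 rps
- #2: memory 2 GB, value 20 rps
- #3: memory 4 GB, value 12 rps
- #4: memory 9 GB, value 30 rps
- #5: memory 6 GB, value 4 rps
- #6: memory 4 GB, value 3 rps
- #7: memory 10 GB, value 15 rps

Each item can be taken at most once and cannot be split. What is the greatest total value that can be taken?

74 rps

Check high-value combinations within 20 GB:
- #1+#2+#4: memory 9+2+9=20, value 24+20+30=74
- #2+#3+#4+#6: memory 2+4+9+4=19, value 20+12+30+3=65
- #2+#3+#4: memory 2+4+9=15, value 20+12+30=62
- #1+#2+#3+#6: memory 9+2+4+4=19, value 24+20+12+3=59
Best: 74 rps.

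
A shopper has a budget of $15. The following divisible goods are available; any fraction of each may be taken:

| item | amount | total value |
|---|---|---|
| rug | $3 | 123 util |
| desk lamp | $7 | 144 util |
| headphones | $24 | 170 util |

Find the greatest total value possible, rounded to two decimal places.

Take in order of value per unit:
- rug (123/3 per unit): all 3 → value 123, running total 123.00
- desk lamp (144/7 per unit): all 7 → value 144, running total 267.00
- headphones (170/24 per unit): 5 of 24 → value 5×170/24 = 35.4167, running total 302.42
Total 302.42.

302.42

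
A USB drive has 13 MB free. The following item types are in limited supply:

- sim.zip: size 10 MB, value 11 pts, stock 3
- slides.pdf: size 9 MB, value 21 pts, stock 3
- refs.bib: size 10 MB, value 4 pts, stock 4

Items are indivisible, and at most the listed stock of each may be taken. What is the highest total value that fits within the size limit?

21 pts

Best selections within size 13 and stock limits:
- 1×slides.pdf: size 9, value 21
- 1×sim.zip: size 10, value 11
- 1×refs.bib: size 10, value 4
Best: 21 pts.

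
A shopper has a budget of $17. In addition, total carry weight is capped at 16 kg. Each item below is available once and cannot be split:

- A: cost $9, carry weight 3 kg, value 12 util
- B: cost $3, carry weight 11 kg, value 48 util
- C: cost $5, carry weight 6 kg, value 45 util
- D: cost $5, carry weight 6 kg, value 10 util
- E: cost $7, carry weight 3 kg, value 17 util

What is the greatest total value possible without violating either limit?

72 util

Feasible sets respecting both limits:
- C+D+E: cost 17, carry weight 15, value 72
- B+E: cost 10, carry weight 14, value 65
- C+E: cost 12, carry weight 9, value 62
- A+B: cost 12, carry weight 14, value 60
Best: 72 util.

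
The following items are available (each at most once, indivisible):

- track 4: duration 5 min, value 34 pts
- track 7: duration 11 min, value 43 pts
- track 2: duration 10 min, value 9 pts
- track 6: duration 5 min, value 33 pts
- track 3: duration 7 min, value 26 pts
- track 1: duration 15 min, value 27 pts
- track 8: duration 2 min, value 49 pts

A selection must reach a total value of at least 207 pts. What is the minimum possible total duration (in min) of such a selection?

Subsets with value ≥ 207, sorted by total duration:
- track 4+track 7+track 6+track 3+track 1+track 8: duration 45, value 212
- track 4+track 7+track 2+track 6+track 3+track 1+track 8: duration 55, value 221
Minimum duration: 45 min.

45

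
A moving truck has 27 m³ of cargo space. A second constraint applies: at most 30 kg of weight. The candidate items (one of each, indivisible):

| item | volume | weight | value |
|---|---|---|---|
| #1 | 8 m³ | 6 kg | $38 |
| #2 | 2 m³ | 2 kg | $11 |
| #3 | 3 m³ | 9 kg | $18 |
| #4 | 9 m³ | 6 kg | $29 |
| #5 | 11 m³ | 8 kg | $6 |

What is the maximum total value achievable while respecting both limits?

Feasible sets respecting both limits:
- #1+#2+#3+#4: volume 22, weight 23, value 96
- #1+#3+#4: volume 20, weight 21, value 85
- #1+#2+#4: volume 19, weight 14, value 78
Best: $96.

$96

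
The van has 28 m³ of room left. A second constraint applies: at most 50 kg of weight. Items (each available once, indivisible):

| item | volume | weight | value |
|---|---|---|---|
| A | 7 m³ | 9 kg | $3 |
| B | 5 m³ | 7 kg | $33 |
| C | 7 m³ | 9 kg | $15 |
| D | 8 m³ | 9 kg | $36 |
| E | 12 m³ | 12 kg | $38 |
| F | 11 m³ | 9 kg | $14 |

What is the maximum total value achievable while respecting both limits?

$107

Feasible sets respecting both limits:
- B+D+E: volume 25, weight 28, value 107
- C+D+E: volume 27, weight 30, value 89
- A+B+C+D: volume 27, weight 34, value 87
- B+C+E: volume 24, weight 28, value 86
Best: $107.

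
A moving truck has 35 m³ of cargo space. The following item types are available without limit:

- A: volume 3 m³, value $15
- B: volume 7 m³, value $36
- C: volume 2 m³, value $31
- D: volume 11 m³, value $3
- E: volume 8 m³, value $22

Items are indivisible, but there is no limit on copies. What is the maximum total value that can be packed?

Best value-per-unit is C at 31/2, and filling with it alone uses volume 17×2=34. No mix of the others beats 17×31 = 527.

$527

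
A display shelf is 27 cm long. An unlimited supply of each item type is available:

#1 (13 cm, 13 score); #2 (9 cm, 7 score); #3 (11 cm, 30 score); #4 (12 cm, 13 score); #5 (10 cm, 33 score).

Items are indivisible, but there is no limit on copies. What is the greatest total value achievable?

66 score

Best value-per-unit is #5 at 33/10, and filling with it alone uses length 2×10=20. No mix of the others beats 2×33 = 66.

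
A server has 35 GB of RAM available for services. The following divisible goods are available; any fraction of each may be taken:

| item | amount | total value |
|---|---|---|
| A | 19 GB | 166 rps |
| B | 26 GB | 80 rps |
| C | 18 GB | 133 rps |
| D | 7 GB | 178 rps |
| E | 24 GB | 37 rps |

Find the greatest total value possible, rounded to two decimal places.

410.50

Take in order of value per unit:
- D (178/7 per unit): all 7 → value 178, running total 178.00
- A (166/19 per unit): all 19 → value 166, running total 344.00
- C (133/18 per unit): 9 of 18 → value 9×133/18 = 66.5000, running total 410.50
Total 410.50.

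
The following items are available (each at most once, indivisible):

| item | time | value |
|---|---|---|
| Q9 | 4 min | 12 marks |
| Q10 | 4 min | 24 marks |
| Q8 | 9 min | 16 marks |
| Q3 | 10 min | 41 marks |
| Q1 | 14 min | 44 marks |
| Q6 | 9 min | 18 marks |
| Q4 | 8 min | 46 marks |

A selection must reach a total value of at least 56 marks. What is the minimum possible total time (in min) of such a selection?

Subsets with value ≥ 56, sorted by total time:
- Q10+Q4: time 12, value 70
- Q9+Q4: time 12, value 58
- Q10+Q3: time 14, value 65
- Q9+Q10+Q4: time 16, value 82
Minimum time: 12 min.

12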